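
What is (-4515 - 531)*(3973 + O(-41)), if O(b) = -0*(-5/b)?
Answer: -20047758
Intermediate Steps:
O(b) = 0 (O(b) = -3*0 = 0)
(-4515 - 531)*(3973 + O(-41)) = (-4515 - 531)*(3973 + 0) = -5046*3973 = -20047758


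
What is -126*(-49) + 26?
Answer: 6200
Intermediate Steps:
-126*(-49) + 26 = 6174 + 26 = 6200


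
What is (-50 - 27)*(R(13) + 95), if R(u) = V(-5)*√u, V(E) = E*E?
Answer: -7315 - 1925*√13 ≈ -14256.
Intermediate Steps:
V(E) = E²
R(u) = 25*√u (R(u) = (-5)²*√u = 25*√u)
(-50 - 27)*(R(13) + 95) = (-50 - 27)*(25*√13 + 95) = -77*(95 + 25*√13) = -7315 - 1925*√13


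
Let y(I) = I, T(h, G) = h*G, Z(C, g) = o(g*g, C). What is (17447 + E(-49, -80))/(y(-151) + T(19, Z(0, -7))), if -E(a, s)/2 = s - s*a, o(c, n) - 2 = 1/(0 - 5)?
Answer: -127235/584 ≈ -217.87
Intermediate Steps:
o(c, n) = 9/5 (o(c, n) = 2 + 1/(0 - 5) = 2 + 1/(-5) = 2 - ⅕ = 9/5)
E(a, s) = -2*s + 2*a*s (E(a, s) = -2*(s - s*a) = -2*(s - a*s) = -2*s + 2*a*s)
Z(C, g) = 9/5
T(h, G) = G*h
(17447 + E(-49, -80))/(y(-151) + T(19, Z(0, -7))) = (17447 + 2*(-80)*(-1 - 49))/(-151 + (9/5)*19) = (17447 + 2*(-80)*(-50))/(-151 + 171/5) = (17447 + 8000)/(-584/5) = 25447*(-5/584) = -127235/584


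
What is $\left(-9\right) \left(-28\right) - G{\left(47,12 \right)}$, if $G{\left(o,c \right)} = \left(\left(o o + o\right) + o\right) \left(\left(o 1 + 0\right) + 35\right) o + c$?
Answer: $-8875522$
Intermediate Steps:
$G{\left(o,c \right)} = c + o \left(35 + o\right) \left(o^{2} + 2 o\right)$ ($G{\left(o,c \right)} = \left(\left(o^{2} + o\right) + o\right) \left(\left(o + 0\right) + 35\right) o + c = \left(\left(o + o^{2}\right) + o\right) \left(o + 35\right) o + c = \left(o^{2} + 2 o\right) \left(35 + o\right) o + c = \left(35 + o\right) \left(o^{2} + 2 o\right) o + c = o \left(35 + o\right) \left(o^{2} + 2 o\right) + c = c + o \left(35 + o\right) \left(o^{2} + 2 o\right)$)
$\left(-9\right) \left(-28\right) - G{\left(47,12 \right)} = \left(-9\right) \left(-28\right) - \left(12 + 47^{4} + 37 \cdot 47^{3} + 70 \cdot 47^{2}\right) = 252 - \left(12 + 4879681 + 37 \cdot 103823 + 70 \cdot 2209\right) = 252 - \left(12 + 4879681 + 3841451 + 154630\right) = 252 - 8875774 = -8875522$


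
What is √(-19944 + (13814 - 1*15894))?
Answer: 2*I*√5506 ≈ 148.4*I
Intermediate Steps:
√(-19944 + (13814 - 1*15894)) = √(-19944 + (13814 - 15894)) = √(-19944 - 2080) = √(-22024) = 2*I*√5506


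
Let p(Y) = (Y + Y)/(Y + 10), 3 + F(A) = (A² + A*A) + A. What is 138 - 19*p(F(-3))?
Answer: 1290/11 ≈ 117.27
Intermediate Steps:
F(A) = -3 + A + 2*A² (F(A) = -3 + ((A² + A*A) + A) = -3 + ((A² + A²) + A) = -3 + (2*A² + A) = -3 + (A + 2*A²) = -3 + A + 2*A²)
p(Y) = 2*Y/(10 + Y) (p(Y) = (2*Y)/(10 + Y) = 2*Y/(10 + Y))
138 - 19*p(F(-3)) = 138 - 38*(-3 - 3 + 2*(-3)²)/(10 + (-3 - 3 + 2*(-3)²)) = 138 - 38*(-3 - 3 + 2*9)/(10 + (-3 - 3 + 2*9)) = 138 - 38*(-3 - 3 + 18)/(10 + (-3 - 3 + 18)) = 138 - 38*12/(10 + 12) = 138 - 38*12/22 = 138 - 19*12/11 = 138 - 228/11 = 1290/11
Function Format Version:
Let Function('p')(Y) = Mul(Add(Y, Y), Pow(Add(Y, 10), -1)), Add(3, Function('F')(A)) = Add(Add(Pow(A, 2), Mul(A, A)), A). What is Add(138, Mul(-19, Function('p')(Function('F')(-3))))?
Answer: Rational(1290, 11) ≈ 117.27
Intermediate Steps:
Function('F')(A) = Add(-3, A, Mul(2, Pow(A, 2))) (Function('F')(A) = Add(-3, Add(Add(Pow(A, 2), Mul(A, A)), A)) = Add(-3, Add(Add(Pow(A, 2), Pow(A, 2)), A)) = Add(-3, Add(Mul(2, Pow(A, 2)), A)) = Add(-3, Add(A, Mul(2, Pow(A, 2)))) = Add(-3, A, Mul(2, Pow(A, 2))))
Function('p')(Y) = Mul(2, Y, Pow(Add(10, Y), -1)) (Function('p')(Y) = Mul(Mul(2, Y), Pow(Add(10, Y), -1)) = Mul(2, Y, Pow(Add(10, Y), -1)))
Add(138, Mul(-19, Function('p')(Function('F')(-3)))) = Add(138, Mul(-19, Mul(2, Add(-3, -3, Mul(2, Pow(-3, 2))), Pow(Add(10, Add(-3, -3, Mul(2, Pow(-3, 2)))), -1)))) = Add(138, Mul(-19, Mul(2, Add(-3, -3, Mul(2, 9)), Pow(Add(10, Add(-3, -3, Mul(2, 9))), -1)))) = Add(138, Mul(-19, Mul(2, Add(-3, -3, 18), Pow(Add(10, Add(-3, -3, 18)), -1)))) = Add(138, Mul(-19, Mul(2, 12, Pow(Add(10, 12), -1)))) = Add(138, Mul(-19, Mul(2, 12, Pow(22, -1)))) = Add(138, Mul(-19, Mul(2, 12, Rational(1, 22)))) = Add(138, Mul(-19, Rational(12, 11))) = Add(138, Rational(-228, 11)) = Rational(1290, 11)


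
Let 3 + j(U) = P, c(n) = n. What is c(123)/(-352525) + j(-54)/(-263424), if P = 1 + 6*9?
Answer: -12683113/23215886400 ≈ -0.00054631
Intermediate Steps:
P = 55 (P = 1 + 54 = 55)
j(U) = 52 (j(U) = -3 + 55 = 52)
c(123)/(-352525) + j(-54)/(-263424) = 123/(-352525) + 52/(-263424) = 123*(-1/352525) + 52*(-1/263424) = -123/352525 - 13/65856 = -12683113/23215886400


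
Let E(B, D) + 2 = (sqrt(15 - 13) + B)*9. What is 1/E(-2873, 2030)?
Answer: -25859/668687719 - 9*sqrt(2)/668687719 ≈ -3.8690e-5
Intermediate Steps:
E(B, D) = -2 + 9*B + 9*sqrt(2) (E(B, D) = -2 + (sqrt(15 - 13) + B)*9 = -2 + (sqrt(2) + B)*9 = -2 + (B + sqrt(2))*9 = -2 + (9*B + 9*sqrt(2)) = -2 + 9*B + 9*sqrt(2))
1/E(-2873, 2030) = 1/(-2 + 9*(-2873) + 9*sqrt(2)) = 1/(-2 - 25857 + 9*sqrt(2)) = 1/(-25859 + 9*sqrt(2))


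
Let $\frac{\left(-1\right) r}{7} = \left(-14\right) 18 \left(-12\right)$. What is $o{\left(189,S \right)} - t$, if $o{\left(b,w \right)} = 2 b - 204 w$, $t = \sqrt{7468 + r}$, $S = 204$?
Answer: $-41238 - 10 i \sqrt{137} \approx -41238.0 - 117.05 i$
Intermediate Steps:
$r = -21168$ ($r = - 7 \left(-14\right) 18 \left(-12\right) = - 7 \left(\left(-252\right) \left(-12\right)\right) = \left(-7\right) 3024 = -21168$)
$t = 10 i \sqrt{137}$ ($t = \sqrt{7468 - 21168} = \sqrt{-13700} = 10 i \sqrt{137} \approx 117.05 i$)
$o{\left(b,w \right)} = - 204 w + 2 b$
$o{\left(189,S \right)} - t = \left(\left(-204\right) 204 + 2 \cdot 189\right) - 10 i \sqrt{137} = \left(-41616 + 378\right) - 10 i \sqrt{137} = -41238 - 10 i \sqrt{137}$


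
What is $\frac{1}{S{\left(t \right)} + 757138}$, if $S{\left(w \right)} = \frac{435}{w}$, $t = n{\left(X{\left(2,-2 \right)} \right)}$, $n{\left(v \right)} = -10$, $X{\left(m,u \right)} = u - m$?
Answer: $\frac{2}{1514189} \approx 1.3208 \cdot 10^{-6}$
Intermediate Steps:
$t = -10$
$\frac{1}{S{\left(t \right)} + 757138} = \frac{1}{\frac{435}{-10} + 757138} = \frac{1}{435 \left(- \frac{1}{10}\right) + 757138} = \frac{1}{- \frac{87}{2} + 757138} = \frac{1}{\frac{1514189}{2}} = \frac{2}{1514189}$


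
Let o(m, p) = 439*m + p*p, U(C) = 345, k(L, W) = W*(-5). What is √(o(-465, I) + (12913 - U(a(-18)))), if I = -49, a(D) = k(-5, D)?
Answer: I*√189166 ≈ 434.93*I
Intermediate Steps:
k(L, W) = -5*W
a(D) = -5*D
o(m, p) = p² + 439*m (o(m, p) = 439*m + p² = p² + 439*m)
√(o(-465, I) + (12913 - U(a(-18)))) = √(((-49)² + 439*(-465)) + (12913 - 1*345)) = √((2401 - 204135) + (12913 - 345)) = √(-201734 + 12568) = √(-189166) = I*√189166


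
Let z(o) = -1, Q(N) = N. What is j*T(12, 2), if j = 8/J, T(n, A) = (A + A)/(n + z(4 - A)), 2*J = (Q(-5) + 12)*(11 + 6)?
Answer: 64/1309 ≈ 0.048892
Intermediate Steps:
J = 119/2 (J = ((-5 + 12)*(11 + 6))/2 = (7*17)/2 = (1/2)*119 = 119/2 ≈ 59.500)
T(n, A) = 2*A/(-1 + n) (T(n, A) = (A + A)/(n - 1) = (2*A)/(-1 + n) = 2*A/(-1 + n))
j = 16/119 (j = 8/(119/2) = 8*(2/119) = 16/119 ≈ 0.13445)
j*T(12, 2) = 16*(2*2/(-1 + 12))/119 = 16*(2*2/11)/119 = 16*(2*2*(1/11))/119 = (16/119)*(4/11) = 64/1309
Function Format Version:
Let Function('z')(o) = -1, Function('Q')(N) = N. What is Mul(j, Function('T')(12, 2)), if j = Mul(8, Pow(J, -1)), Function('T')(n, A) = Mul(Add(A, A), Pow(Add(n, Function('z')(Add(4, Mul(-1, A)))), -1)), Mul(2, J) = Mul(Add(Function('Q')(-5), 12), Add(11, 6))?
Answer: Rational(64, 1309) ≈ 0.048892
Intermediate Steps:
J = Rational(119, 2) (J = Mul(Rational(1, 2), Mul(Add(-5, 12), Add(11, 6))) = Mul(Rational(1, 2), Mul(7, 17)) = Mul(Rational(1, 2), 119) = Rational(119, 2) ≈ 59.500)
Function('T')(n, A) = Mul(2, A, Pow(Add(-1, n), -1)) (Function('T')(n, A) = Mul(Add(A, A), Pow(Add(n, -1), -1)) = Mul(Mul(2, A), Pow(Add(-1, n), -1)) = Mul(2, A, Pow(Add(-1, n), -1)))
j = Rational(16, 119) (j = Mul(8, Pow(Rational(119, 2), -1)) = Mul(8, Rational(2, 119)) = Rational(16, 119) ≈ 0.13445)
Mul(j, Function('T')(12, 2)) = Mul(Rational(16, 119), Mul(2, 2, Pow(Add(-1, 12), -1))) = Mul(Rational(16, 119), Mul(2, 2, Pow(11, -1))) = Mul(Rational(16, 119), Mul(2, 2, Rational(1, 11))) = Mul(Rational(16, 119), Rational(4, 11)) = Rational(64, 1309)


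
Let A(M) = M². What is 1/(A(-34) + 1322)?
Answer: 1/2478 ≈ 0.00040355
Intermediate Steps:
1/(A(-34) + 1322) = 1/((-34)² + 1322) = 1/(1156 + 1322) = 1/2478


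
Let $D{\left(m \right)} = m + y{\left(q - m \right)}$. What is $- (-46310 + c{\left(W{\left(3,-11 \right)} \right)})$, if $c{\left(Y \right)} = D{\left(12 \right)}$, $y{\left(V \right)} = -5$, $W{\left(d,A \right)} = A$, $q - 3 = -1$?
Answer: $46303$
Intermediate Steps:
$q = 2$ ($q = 3 - 1 = 2$)
$D{\left(m \right)} = -5 + m$ ($D{\left(m \right)} = m - 5 = -5 + m$)
$c{\left(Y \right)} = 7$ ($c{\left(Y \right)} = -5 + 12 = 7$)
$- (-46310 + c{\left(W{\left(3,-11 \right)} \right)}) = - (-46310 + 7) = \left(-1\right) \left(-46303\right) = 46303$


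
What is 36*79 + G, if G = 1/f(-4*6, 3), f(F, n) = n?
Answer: 8533/3 ≈ 2844.3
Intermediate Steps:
G = 1/3 ≈ 0.33333
36*79 + G = 36*79 + 1/3 = 2844 + 1/3 = 8533/3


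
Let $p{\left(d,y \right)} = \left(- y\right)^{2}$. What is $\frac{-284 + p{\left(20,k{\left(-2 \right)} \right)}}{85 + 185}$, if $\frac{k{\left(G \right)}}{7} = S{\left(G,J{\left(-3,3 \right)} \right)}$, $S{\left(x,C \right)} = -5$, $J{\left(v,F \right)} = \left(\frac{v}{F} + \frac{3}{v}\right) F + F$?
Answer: $\frac{941}{270} \approx 3.4852$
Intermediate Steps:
$J{\left(v,F \right)} = F + F \left(\frac{3}{v} + \frac{v}{F}\right)$ ($J{\left(v,F \right)} = \left(\frac{3}{v} + \frac{v}{F}\right) F + F = F \left(\frac{3}{v} + \frac{v}{F}\right) + F = F + F \left(\frac{3}{v} + \frac{v}{F}\right)$)
$k{\left(G \right)} = -35$ ($k{\left(G \right)} = 7 \left(-5\right) = -35$)
$p{\left(d,y \right)} = y^{2}$
$\frac{-284 + p{\left(20,k{\left(-2 \right)} \right)}}{85 + 185} = \frac{-284 + \left(-35\right)^{2}}{85 + 185} = \frac{-284 + 1225}{270} = 941 \cdot \frac{1}{270} = \frac{941}{270}$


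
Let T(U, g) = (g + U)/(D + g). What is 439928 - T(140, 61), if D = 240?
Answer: 132418127/301 ≈ 4.3993e+5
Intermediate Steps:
T(U, g) = (U + g)/(240 + g) (T(U, g) = (g + U)/(240 + g) = (U + g)/(240 + g))
439928 - T(140, 61) = 439928 - (140 + 61)/(240 + 61) = 439928 - 201/301 = 132418127/301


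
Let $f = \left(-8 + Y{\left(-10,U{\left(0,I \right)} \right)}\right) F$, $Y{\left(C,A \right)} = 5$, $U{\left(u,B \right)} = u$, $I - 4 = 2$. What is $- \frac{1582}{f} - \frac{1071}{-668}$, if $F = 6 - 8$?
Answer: $- \frac{525175}{2004} \approx -262.06$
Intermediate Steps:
$I = 6$ ($I = 4 + 2 = 6$)
$F = -2$
$f = 6$ ($f = \left(-8 + 5\right) \left(-2\right) = \left(-3\right) \left(-2\right) = 6$)
$- \frac{1582}{f} - \frac{1071}{-668} = - \frac{1582}{6} - \frac{1071}{-668} = \left(-1582\right) \frac{1}{6} - - \frac{1071}{668} = - \frac{791}{3} + \frac{1071}{668} = - \frac{525175}{2004}$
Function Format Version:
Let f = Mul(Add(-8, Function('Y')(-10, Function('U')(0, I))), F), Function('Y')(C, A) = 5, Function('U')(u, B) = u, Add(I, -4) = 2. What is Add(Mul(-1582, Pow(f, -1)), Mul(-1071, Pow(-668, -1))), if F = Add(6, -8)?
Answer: Rational(-525175, 2004) ≈ -262.06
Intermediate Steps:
I = 6 (I = Add(4, 2) = 6)
F = -2
f = 6 (f = Mul(Add(-8, 5), -2) = Mul(-3, -2) = 6)
Add(Mul(-1582, Pow(f, -1)), Mul(-1071, Pow(-668, -1))) = Add(Mul(-1582, Pow(6, -1)), Mul(-1071, Pow(-668, -1))) = Add(Mul(-1582, Rational(1, 6)), Mul(-1071, Rational(-1, 668))) = Add(Rational(-791, 3), Rational(1071, 668)) = Rational(-525175, 2004)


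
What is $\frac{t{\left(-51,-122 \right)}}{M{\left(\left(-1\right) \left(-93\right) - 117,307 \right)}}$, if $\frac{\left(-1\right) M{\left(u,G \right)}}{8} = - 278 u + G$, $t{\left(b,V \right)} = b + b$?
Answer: $\frac{51}{27916} \approx 0.0018269$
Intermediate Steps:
$t{\left(b,V \right)} = 2 b$
$M{\left(u,G \right)} = - 8 G + 2224 u$ ($M{\left(u,G \right)} = - 8 \left(- 278 u + G\right) = - 8 \left(G - 278 u\right) = - 8 G + 2224 u$)
$\frac{t{\left(-51,-122 \right)}}{M{\left(\left(-1\right) \left(-93\right) - 117,307 \right)}} = \frac{2 \left(-51\right)}{\left(-8\right) 307 + 2224 \left(\left(-1\right) \left(-93\right) - 117\right)} = - \frac{102}{-2456 + 2224 \left(93 - 117\right)} = - \frac{102}{-2456 + 2224 \left(-24\right)} = - \frac{102}{-2456 - 53376} = - \frac{102}{-55832} = \left(-102\right) \left(- \frac{1}{55832}\right) = \frac{51}{27916}$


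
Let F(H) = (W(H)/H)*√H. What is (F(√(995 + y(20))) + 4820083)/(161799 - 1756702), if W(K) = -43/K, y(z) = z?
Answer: -4820083/1594903 + 43*1015^(¼)/1618826545 ≈ -3.0222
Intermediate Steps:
F(H) = -43/H^(3/2) (F(H) = ((-43/H)/H)*√H = (-43/H²)*√H = -43/H^(3/2))
(F(√(995 + y(20))) + 4820083)/(161799 - 1756702) = (-43/(995 + 20)^(¾) + 4820083)/(161799 - 1756702) = (-43*1015^(¼)/1015 + 4820083)/(-1594903) = (-43*1015^(¼)/1015 + 4820083)*(-1/1594903) = (4820083 - 43*1015^(¼)/1015)*(-1/1594903) = -4820083/1594903 + 43*1015^(¼)/1618826545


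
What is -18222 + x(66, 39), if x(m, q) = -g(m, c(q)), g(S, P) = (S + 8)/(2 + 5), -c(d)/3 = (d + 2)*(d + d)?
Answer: -127628/7 ≈ -18233.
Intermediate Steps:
c(d) = -6*d*(2 + d) (c(d) = -3*(d + 2)*(d + d) = -3*(2 + d)*2*d = -6*d*(2 + d))
g(S, P) = 8/7 + S/7 (g(S, P) = (8 + S)/7 = (8 + S)*(1/7) = 8/7 + S/7)
x(m, q) = -8/7 - m/7 (x(m, q) = -(8/7 + m/7) = -8/7 - m/7)
-18222 + x(66, 39) = -18222 + (-8/7 - 1/7*66) = -18222 + (-8/7 - 66/7) = -18222 - 74/7 = -127628/7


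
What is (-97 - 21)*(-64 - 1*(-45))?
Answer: 2242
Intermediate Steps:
(-97 - 21)*(-64 - 1*(-45)) = -118*(-64 + 45) = -118*(-19) = 2242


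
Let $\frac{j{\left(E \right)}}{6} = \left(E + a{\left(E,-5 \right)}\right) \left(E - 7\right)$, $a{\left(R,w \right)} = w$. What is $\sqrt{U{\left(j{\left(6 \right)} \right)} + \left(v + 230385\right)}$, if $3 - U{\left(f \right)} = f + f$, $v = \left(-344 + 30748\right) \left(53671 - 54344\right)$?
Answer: $2 i \sqrt{5057873} \approx 4497.9 i$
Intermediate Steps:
$v = -20461892$ ($v = 30404 \left(-673\right) = -20461892$)
$j{\left(E \right)} = 6 \left(-7 + E\right) \left(-5 + E\right)$ ($j{\left(E \right)} = 6 \left(E - 5\right) \left(E - 7\right) = 6 \left(-5 + E\right) \left(-7 + E\right) = 6 \left(-7 + E\right) \left(-5 + E\right)$)
$U{\left(f \right)} = 3 - 2 f$ ($U{\left(f \right)} = 3 - \left(f + f\right) = 3 - 2 f$)
$\sqrt{U{\left(j{\left(6 \right)} \right)} + \left(v + 230385\right)} = \sqrt{\left(3 - 2 \left(210 - 432 + 6 \cdot 6^{2}\right)\right) + \left(-20461892 + 230385\right)} = \sqrt{\left(3 - 2 \left(210 - 432 + 6 \cdot 36\right)\right) - 20231507} = \sqrt{\left(3 - 2 \left(210 - 432 + 216\right)\right) - 20231507} = \sqrt{\left(3 - -12\right) - 20231507} = \sqrt{\left(3 + 12\right) - 20231507} = \sqrt{15 - 20231507} = \sqrt{-20231492} = 2 i \sqrt{5057873}$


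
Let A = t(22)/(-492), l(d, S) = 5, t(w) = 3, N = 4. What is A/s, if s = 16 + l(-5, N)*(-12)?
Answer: 1/7216 ≈ 0.00013858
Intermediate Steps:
A = -1/164 (A = 3/(-492) = 3*(-1/492) = -1/164 ≈ -0.0060976)
s = -44 (s = 16 + 5*(-12) = 16 - 60 = -44)
A/s = -1/164/(-44) = -1/164*(-1/44) = 1/7216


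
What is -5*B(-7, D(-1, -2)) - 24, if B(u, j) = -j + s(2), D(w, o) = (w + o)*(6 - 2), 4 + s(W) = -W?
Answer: -54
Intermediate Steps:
s(W) = -4 - W
D(w, o) = 4*o + 4*w (D(w, o) = (o + w)*4 = 4*o + 4*w)
B(u, j) = -6 - j (B(u, j) = -j + (-4 - 1*2) = -j + (-4 - 2) = -j - 6 = -6 - j)
-5*B(-7, D(-1, -2)) - 24 = -5*(-6 - (4*(-2) + 4*(-1))) - 24 = -5*(-6 - (-8 - 4)) - 24 = -5*(-6 - 1*(-12)) - 24 = -5*(-6 + 12) - 24 = -5*6 - 24 = -30 - 24 = -54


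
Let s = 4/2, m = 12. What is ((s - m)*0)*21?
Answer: 0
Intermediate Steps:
s = 2 (s = 4*(½) = 2)
((s - m)*0)*21 = ((2 - 1*12)*0)*21 = ((2 - 12)*0)*21 = -10*0*21 = 0*21 = 0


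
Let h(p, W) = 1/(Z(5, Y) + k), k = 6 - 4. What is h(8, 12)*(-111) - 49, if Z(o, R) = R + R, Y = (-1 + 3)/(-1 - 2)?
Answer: -431/2 ≈ -215.50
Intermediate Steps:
Y = -2/3 (Y = 2/(-3) = 2*(-1/3) = -2/3 ≈ -0.66667)
k = 2
Z(o, R) = 2*R
h(p, W) = 3/2 (h(p, W) = 1/(2*(-2/3) + 2) = 1/(-4/3 + 2) = 1/(2/3) = 3/2)
h(8, 12)*(-111) - 49 = (3/2)*(-111) - 49 = -333/2 - 49 = -431/2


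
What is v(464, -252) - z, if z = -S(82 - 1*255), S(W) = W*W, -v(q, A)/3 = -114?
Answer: 30271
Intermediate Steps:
v(q, A) = 342 (v(q, A) = -3*(-114) = 342)
S(W) = W²
z = -29929 (z = -(82 - 1*255)² = -(82 - 255)² = -1*(-173)² = -1*29929 = -29929)
v(464, -252) - z = 342 - 1*(-29929) = 342 + 29929 = 30271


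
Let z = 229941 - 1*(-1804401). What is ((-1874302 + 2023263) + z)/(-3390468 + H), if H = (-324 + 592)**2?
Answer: -2183303/3318644 ≈ -0.65789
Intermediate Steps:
z = 2034342 (z = 229941 + 1804401 = 2034342)
H = 71824 (H = 268**2 = 71824)
((-1874302 + 2023263) + z)/(-3390468 + H) = ((-1874302 + 2023263) + 2034342)/(-3390468 + 71824) = (148961 + 2034342)/(-3318644) = 2183303*(-1/3318644) = -2183303/3318644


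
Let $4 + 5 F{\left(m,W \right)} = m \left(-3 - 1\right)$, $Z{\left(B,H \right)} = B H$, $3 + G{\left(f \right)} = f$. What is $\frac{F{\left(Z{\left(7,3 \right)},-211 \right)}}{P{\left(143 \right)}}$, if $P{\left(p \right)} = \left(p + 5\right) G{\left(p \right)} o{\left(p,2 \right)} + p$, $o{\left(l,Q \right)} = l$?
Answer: $- \frac{8}{1346865} \approx -5.9397 \cdot 10^{-6}$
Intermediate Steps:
$G{\left(f \right)} = -3 + f$
$P{\left(p \right)} = p + p \left(-3 + p\right) \left(5 + p\right)$ ($P{\left(p \right)} = \left(p + 5\right) \left(-3 + p\right) p + p = \left(5 + p\right) \left(-3 + p\right) p + p = \left(-3 + p\right) \left(5 + p\right) p + p = p \left(-3 + p\right) \left(5 + p\right) + p = p + p \left(-3 + p\right) \left(5 + p\right)$)
$F{\left(m,W \right)} = - \frac{4}{5} - \frac{4 m}{5}$ ($F{\left(m,W \right)} = - \frac{4}{5} + \frac{m \left(-3 - 1\right)}{5} = - \frac{4}{5} + \frac{m \left(-4\right)}{5} = - \frac{4}{5} + \frac{\left(-4\right) m}{5} = - \frac{4}{5} - \frac{4 m}{5}$)
$\frac{F{\left(Z{\left(7,3 \right)},-211 \right)}}{P{\left(143 \right)}} = \frac{- \frac{4}{5} - \frac{4 \cdot 7 \cdot 3}{5}}{143 \left(-14 + 143^{2} + 2 \cdot 143\right)} = \frac{- \frac{4}{5} - \frac{84}{5}}{143 \left(-14 + 20449 + 286\right)} = \frac{- \frac{4}{5} - \frac{84}{5}}{143 \cdot 20721} = - \frac{88}{5 \cdot 2963103} = \left(- \frac{88}{5}\right) \frac{1}{2963103} = - \frac{8}{1346865}$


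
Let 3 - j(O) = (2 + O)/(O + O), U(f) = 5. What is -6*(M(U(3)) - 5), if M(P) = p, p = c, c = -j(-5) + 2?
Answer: 171/5 ≈ 34.200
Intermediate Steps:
j(O) = 3 - (2 + O)/(2*O) (j(O) = 3 - (2 + O)/(O + O) = 3 - (2 + O)/(2*O))
c = -7/10 (c = -(5/2 - 1/(-5)) + 2 = -(5/2 - 1*(-⅕)) + 2 = -(5/2 + ⅕) + 2 = -1*27/10 + 2 = -27/10 + 2 = -7/10 ≈ -0.70000)
p = -7/10 ≈ -0.70000
M(P) = -7/10
-6*(M(U(3)) - 5) = -6*(-7/10 - 5) = -6*(-57/10) = 171/5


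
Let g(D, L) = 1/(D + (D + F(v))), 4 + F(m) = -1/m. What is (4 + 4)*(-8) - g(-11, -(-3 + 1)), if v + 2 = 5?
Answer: -5053/79 ≈ -63.962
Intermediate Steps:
v = 3 (v = -2 + 5 = 3)
F(m) = -4 - 1/m
g(D, L) = 1/(-13/3 + 2*D) (g(D, L) = 1/(D + (D + (-4 - 1/3))) = 1/(D + (D - 13/3)) = 1/(D + (-13/3 + D)) = 1/(-13/3 + 2*D))
(4 + 4)*(-8) - g(-11, -(-3 + 1)) = (4 + 4)*(-8) - 3/(-13 + 6*(-11)) = 8*(-8) - 3/(-13 - 66) = -64 - 3/(-79) = -64 - 3*(-1)/79 = -64 - 1*(-3/79) = -64 + 3/79 = -5053/79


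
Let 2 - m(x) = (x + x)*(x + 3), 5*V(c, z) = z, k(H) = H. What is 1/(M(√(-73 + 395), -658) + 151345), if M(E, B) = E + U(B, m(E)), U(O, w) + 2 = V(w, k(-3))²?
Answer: 6756400/1022536263129 - 625*√322/14315507683806 ≈ 6.6067e-6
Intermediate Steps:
V(c, z) = z/5
m(x) = 2 - 2*x*(3 + x) (m(x) = 2 - (x + x)*(x + 3) = 2 - 2*x*(3 + x))
U(O, w) = -41/25 (U(O, w) = -2 + ((⅕)*(-3))² = -2 + (-⅗)² = -2 + 9/25 = -41/25)
M(E, B) = -41/25 + E (M(E, B) = E - 41/25 = -41/25 + E)
1/(M(√(-73 + 395), -658) + 151345) = 1/((-41/25 + √(-73 + 395)) + 151345) = 1/((-41/25 + √322) + 151345) = 1/(3783584/25 + √322)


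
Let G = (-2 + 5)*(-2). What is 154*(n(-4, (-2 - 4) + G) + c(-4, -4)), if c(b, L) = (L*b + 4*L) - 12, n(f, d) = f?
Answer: -2464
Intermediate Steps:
G = -6 (G = 3*(-2) = -6)
c(b, L) = -12 + 4*L + L*b (c(b, L) = (4*L + L*b) - 12 = -12 + 4*L + L*b)
154*(n(-4, (-2 - 4) + G) + c(-4, -4)) = 154*(-4 + (-12 + 4*(-4) - 4*(-4))) = 154*(-4 + (-12 - 16 + 16)) = 154*(-4 - 12) = 154*(-16) = -2464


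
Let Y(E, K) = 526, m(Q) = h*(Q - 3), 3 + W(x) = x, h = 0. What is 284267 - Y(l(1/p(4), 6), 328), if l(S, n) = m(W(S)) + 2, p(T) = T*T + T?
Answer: 283741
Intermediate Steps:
W(x) = -3 + x
p(T) = T + T² (p(T) = T² + T = T + T²)
m(Q) = 0 (m(Q) = 0*(Q - 3) = 0*(-3 + Q) = 0)
l(S, n) = 2 (l(S, n) = 0 + 2 = 2)
284267 - Y(l(1/p(4), 6), 328) = 284267 - 1*526 = 284267 - 526 = 283741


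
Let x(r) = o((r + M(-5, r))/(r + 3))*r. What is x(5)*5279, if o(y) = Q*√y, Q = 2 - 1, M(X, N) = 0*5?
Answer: 26395*√10/4 ≈ 20867.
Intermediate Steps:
M(X, N) = 0
Q = 1
o(y) = √y (o(y) = 1*√y = √y)
x(r) = r*√(r/(3 + r)) (x(r) = √((r + 0)/(r + 3))*r = √(r/(3 + r))*r = r*√(r/(3 + r)))
x(5)*5279 = (5*√(5/(3 + 5)))*5279 = (5*√(5/8))*5279 = (5*(√10/4))*5279 = (5*√10/4)*5279 = 26395*√10/4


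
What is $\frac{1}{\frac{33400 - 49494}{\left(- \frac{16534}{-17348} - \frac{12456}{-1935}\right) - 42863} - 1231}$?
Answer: $- \frac{79921855109}{98353789777639} \approx -0.0008126$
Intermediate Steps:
$\frac{1}{\frac{33400 - 49494}{\left(- \frac{16534}{-17348} - \frac{12456}{-1935}\right) - 42863} - 1231} = \frac{1}{- \frac{16094}{\left(\left(-16534\right) \left(- \frac{1}{17348}\right) - - \frac{1384}{215}\right) - 42863} - 1231} = \frac{1}{- \frac{16094}{\left(\frac{8267}{8674} + \frac{1384}{215}\right) - 42863} - 1231} = \frac{1}{- \frac{16094}{\frac{13782221}{1864910} - 42863} - 1231} = \frac{1}{- \frac{16094}{- \frac{79921855109}{1864910}} - 1231} = \frac{1}{\left(-16094\right) \left(- \frac{1864910}{79921855109}\right) - 1231} = \frac{1}{\frac{30013861540}{79921855109} - 1231} = \frac{1}{- \frac{98353789777639}{79921855109}} = - \frac{79921855109}{98353789777639}$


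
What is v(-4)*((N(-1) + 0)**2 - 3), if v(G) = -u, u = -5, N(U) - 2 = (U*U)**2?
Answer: 30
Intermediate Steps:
N(U) = 2 + U**4 (N(U) = 2 + (U*U)**2 = 2 + (U**2)**2 = 2 + U**4)
v(G) = 5 (v(G) = -1*(-5) = 5)
v(-4)*((N(-1) + 0)**2 - 3) = 5*(((2 + (-1)**4) + 0)**2 - 3) = 5*(((2 + 1) + 0)**2 - 3) = 5*((3 + 0)**2 - 3) = 5*(3**2 - 3) = 5*(9 - 3) = 5*6 = 30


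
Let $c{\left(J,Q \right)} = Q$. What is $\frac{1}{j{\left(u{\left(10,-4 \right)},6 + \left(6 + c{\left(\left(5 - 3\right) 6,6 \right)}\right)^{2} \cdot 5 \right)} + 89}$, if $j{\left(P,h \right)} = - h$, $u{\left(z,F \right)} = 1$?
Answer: $- \frac{1}{637} \approx -0.0015699$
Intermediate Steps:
$\frac{1}{j{\left(u{\left(10,-4 \right)},6 + \left(6 + c{\left(\left(5 - 3\right) 6,6 \right)}\right)^{2} \cdot 5 \right)} + 89} = \frac{1}{- (6 + \left(6 + 6\right)^{2} \cdot 5) + 89} = \frac{1}{- (6 + 12^{2} \cdot 5) + 89} = \frac{1}{- (6 + 144 \cdot 5) + 89} = \frac{1}{- (6 + 720) + 89} = \frac{1}{\left(-1\right) 726 + 89} = \frac{1}{-726 + 89} = \frac{1}{-637} = - \frac{1}{637}$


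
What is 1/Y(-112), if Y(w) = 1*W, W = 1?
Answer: 1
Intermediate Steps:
Y(w) = 1 (Y(w) = 1*1 = 1)
1/Y(-112) = 1/1 = 1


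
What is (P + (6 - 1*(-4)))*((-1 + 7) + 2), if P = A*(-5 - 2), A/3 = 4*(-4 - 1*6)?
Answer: 6800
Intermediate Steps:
A = -120 (A = 3*(4*(-4 - 1*6)) = 3*(4*(-4 - 6)) = 3*(4*(-10)) = 3*(-40) = -120)
P = 840 (P = -120*(-5 - 2) = -120*(-7) = 840)
(P + (6 - 1*(-4)))*((-1 + 7) + 2) = (840 + (6 - 1*(-4)))*((-1 + 7) + 2) = (840 + (6 + 4))*(6 + 2) = (840 + 10)*8 = 850*8 = 6800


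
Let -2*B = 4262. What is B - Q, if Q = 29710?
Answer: -31841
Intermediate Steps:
B = -2131 (B = -½*4262 = -2131)
B - Q = -2131 - 1*29710 = -2131 - 29710 = -31841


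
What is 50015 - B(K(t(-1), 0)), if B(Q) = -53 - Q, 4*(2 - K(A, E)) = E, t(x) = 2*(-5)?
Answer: 50070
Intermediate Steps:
t(x) = -10
K(A, E) = 2 - E/4
50015 - B(K(t(-1), 0)) = 50015 - (-53 - (2 - ¼*0)) = 50015 - (-53 - (2 + 0)) = 50015 - (-53 - 1*2) = 50015 - (-53 - 2) = 50015 - 1*(-55) = 50015 + 55 = 50070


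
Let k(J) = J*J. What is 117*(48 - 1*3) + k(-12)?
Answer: 5409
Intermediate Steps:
k(J) = J²
117*(48 - 1*3) + k(-12) = 117*(48 - 1*3) + (-12)² = 117*(48 - 3) + 144 = 117*45 + 144 = 5265 + 144 = 5409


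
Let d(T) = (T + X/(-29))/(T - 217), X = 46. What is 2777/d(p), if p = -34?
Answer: 20213783/1032 ≈ 19587.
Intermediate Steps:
d(T) = (-46/29 + T)/(-217 + T) (d(T) = (T + 46/(-29))/(T - 217) = (T + 46*(-1/29))/(-217 + T) = (T - 46/29)/(-217 + T) = (-46/29 + T)/(-217 + T))
2777/d(p) = 2777/(((-46/29 - 34)/(-217 - 34))) = 2777/((-1032/29/(-251))) = 2777/((-1/251*(-1032/29))) = 2777/(1032/7279) = 2777*(7279/1032) = 20213783/1032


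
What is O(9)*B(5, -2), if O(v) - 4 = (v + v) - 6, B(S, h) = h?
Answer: -32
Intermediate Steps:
O(v) = -2 + 2*v (O(v) = 4 + ((v + v) - 6) = 4 + (2*v - 6) = 4 + (-6 + 2*v) = -2 + 2*v)
O(9)*B(5, -2) = (-2 + 2*9)*(-2) = (-2 + 18)*(-2) = 16*(-2) = -32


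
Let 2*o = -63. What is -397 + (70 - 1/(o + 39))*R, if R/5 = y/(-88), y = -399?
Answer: 13056/11 ≈ 1186.9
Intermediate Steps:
o = -63/2 (o = (½)*(-63) = -63/2 ≈ -31.500)
R = 1995/88 (R = 5*(-399/(-88)) = 5*(-399*(-1/88)) = 5*(399/88) = 1995/88 ≈ 22.670)
-397 + (70 - 1/(o + 39))*R = -397 + (70 - 1/(-63/2 + 39))*(1995/88) = -397 + (70 - 1/15/2)*(1995/88) = -397 + (70 - 1*2/15)*(1995/88) = -397 + (70 - 2/15)*(1995/88) = -397 + (1048/15)*(1995/88) = -397 + 17423/11 = 13056/11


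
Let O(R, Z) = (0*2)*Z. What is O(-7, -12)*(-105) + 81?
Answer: 81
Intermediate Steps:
O(R, Z) = 0 (O(R, Z) = 0*Z = 0)
O(-7, -12)*(-105) + 81 = 0*(-105) + 81 = 0 + 81 = 81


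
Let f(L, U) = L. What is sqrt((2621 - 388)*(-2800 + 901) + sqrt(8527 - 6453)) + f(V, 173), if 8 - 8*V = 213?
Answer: -205/8 + I*sqrt(4240467 - sqrt(2074)) ≈ -25.625 + 2059.2*I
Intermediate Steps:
V = -205/8 (V = 1 - 1/8*213 = 1 - 213/8 = -205/8 ≈ -25.625)
sqrt((2621 - 388)*(-2800 + 901) + sqrt(8527 - 6453)) + f(V, 173) = sqrt((2621 - 388)*(-2800 + 901) + sqrt(8527 - 6453)) - 205/8 = sqrt(2233*(-1899) + sqrt(2074)) - 205/8 = sqrt(-4240467 + sqrt(2074)) - 205/8 = -205/8 + sqrt(-4240467 + sqrt(2074))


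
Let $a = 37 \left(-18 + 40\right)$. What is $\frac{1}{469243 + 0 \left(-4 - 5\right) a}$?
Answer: $\frac{1}{469243} \approx 2.1311 \cdot 10^{-6}$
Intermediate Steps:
$a = 814$ ($a = 37 \cdot 22 = 814$)
$\frac{1}{469243 + 0 \left(-4 - 5\right) a} = \frac{1}{469243 + 0 \left(-4 - 5\right) 814} = \frac{1}{469243 + 0 \left(-9\right) 814} = \frac{1}{469243 + 0 \cdot 814} = \frac{1}{469243 + 0} = \frac{1}{469243}$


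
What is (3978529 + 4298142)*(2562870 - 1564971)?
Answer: 8259281714229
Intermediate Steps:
(3978529 + 4298142)*(2562870 - 1564971) = 8276671*997899 = 8259281714229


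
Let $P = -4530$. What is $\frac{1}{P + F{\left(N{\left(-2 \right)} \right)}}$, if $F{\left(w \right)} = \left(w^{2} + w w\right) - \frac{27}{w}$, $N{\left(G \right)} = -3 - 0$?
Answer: $- \frac{1}{4503} \approx -0.00022207$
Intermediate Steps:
$N{\left(G \right)} = -3$ ($N{\left(G \right)} = -3 + 0 = -3$)
$F{\left(w \right)} = - \frac{27}{w} + 2 w^{2}$ ($F{\left(w \right)} = \left(w^{2} + w^{2}\right) - \frac{27}{w} = 2 w^{2} - \frac{27}{w} = - \frac{27}{w} + 2 w^{2}$)
$\frac{1}{P + F{\left(N{\left(-2 \right)} \right)}} = \frac{1}{-4530 + \frac{-27 + 2 \left(-3\right)^{3}}{-3}} = \frac{1}{-4530 - \frac{-27 + 2 \left(-27\right)}{3}} = \frac{1}{-4530 - \frac{-27 - 54}{3}} = \frac{1}{-4530 - -27} = \frac{1}{-4530 + 27} = \frac{1}{-4503} = - \frac{1}{4503}$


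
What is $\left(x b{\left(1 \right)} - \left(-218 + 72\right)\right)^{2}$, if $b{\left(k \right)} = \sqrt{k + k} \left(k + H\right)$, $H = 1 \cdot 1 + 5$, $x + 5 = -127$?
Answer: $1728868 - 269808 \sqrt{2} \approx 1.3473 \cdot 10^{6}$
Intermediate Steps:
$x = -132$ ($x = -5 - 127 = -132$)
$H = 6$ ($H = 1 + 5 = 6$)
$b{\left(k \right)} = \sqrt{2} \sqrt{k} \left(6 + k\right)$ ($b{\left(k \right)} = \sqrt{k + k} \left(k + 6\right) = \sqrt{2 k} \left(6 + k\right) = \sqrt{2} \sqrt{k} \left(6 + k\right)$)
$\left(x b{\left(1 \right)} - \left(-218 + 72\right)\right)^{2} = \left(- 132 \sqrt{2} \sqrt{1} \left(6 + 1\right) - \left(-218 + 72\right)\right)^{2} = \left(- 132 \sqrt{2} \cdot 1 \cdot 7 - -146\right)^{2} = \left(- 132 \cdot 7 \sqrt{2} + 146\right)^{2} = \left(- 924 \sqrt{2} + 146\right)^{2} = \left(146 - 924 \sqrt{2}\right)^{2}$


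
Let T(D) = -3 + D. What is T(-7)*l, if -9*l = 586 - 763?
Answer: -590/3 ≈ -196.67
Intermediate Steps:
l = 59/3 (l = -(586 - 763)/9 = -1/9*(-177) = 59/3 ≈ 19.667)
T(-7)*l = (-3 - 7)*(59/3) = -10*59/3 = -590/3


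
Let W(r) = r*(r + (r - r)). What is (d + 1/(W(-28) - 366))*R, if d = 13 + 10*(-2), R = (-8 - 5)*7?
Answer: 266175/418 ≈ 636.78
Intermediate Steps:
W(r) = r**2 (W(r) = r*(r + 0) = r*r = r**2)
R = -91 (R = -13*7 = -91)
d = -7 (d = 13 - 20 = -7)
(d + 1/(W(-28) - 366))*R = (-7 + 1/((-28)**2 - 366))*(-91) = (-7 + 1/(784 - 366))*(-91) = (-7 + 1/418)*(-91) = -2925/418*(-91) = 266175/418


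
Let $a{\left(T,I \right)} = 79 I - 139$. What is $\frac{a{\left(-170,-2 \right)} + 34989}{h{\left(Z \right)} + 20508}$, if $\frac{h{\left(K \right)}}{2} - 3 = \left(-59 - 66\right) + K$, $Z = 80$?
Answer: $\frac{2891}{1702} \approx 1.6986$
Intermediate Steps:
$h{\left(K \right)} = -244 + 2 K$ ($h{\left(K \right)} = 6 + 2 \left(\left(-59 - 66\right) + K\right) = 6 + 2 \left(-125 + K\right) = 6 + \left(-250 + 2 K\right) = -244 + 2 K$)
$a{\left(T,I \right)} = -139 + 79 I$
$\frac{a{\left(-170,-2 \right)} + 34989}{h{\left(Z \right)} + 20508} = \frac{\left(-139 + 79 \left(-2\right)\right) + 34989}{\left(-244 + 2 \cdot 80\right) + 20508} = \frac{\left(-139 - 158\right) + 34989}{\left(-244 + 160\right) + 20508} = \frac{-297 + 34989}{-84 + 20508} = \frac{34692}{20424} = 34692 \cdot \frac{1}{20424} = \frac{2891}{1702}$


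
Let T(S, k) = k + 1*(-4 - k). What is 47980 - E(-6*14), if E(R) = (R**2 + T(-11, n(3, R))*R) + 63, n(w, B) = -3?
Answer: 40525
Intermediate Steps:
T(S, k) = -4 (T(S, k) = k + (-4 - k) = -4)
E(R) = 63 + R**2 - 4*R (E(R) = (R**2 - 4*R) + 63 = 63 + R**2 - 4*R)
47980 - E(-6*14) = 47980 - (63 + (-6*14)**2 - (-24)*14) = 47980 - (63 + (-84)**2 - 4*(-84)) = 47980 - (63 + 7056 + 336) = 47980 - 1*7455 = 47980 - 7455 = 40525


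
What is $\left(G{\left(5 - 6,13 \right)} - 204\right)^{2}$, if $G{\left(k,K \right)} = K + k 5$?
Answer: $38416$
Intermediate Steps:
$G{\left(k,K \right)} = K + 5 k$
$\left(G{\left(5 - 6,13 \right)} - 204\right)^{2} = \left(\left(13 + 5 \left(5 - 6\right)\right) - 204\right)^{2} = \left(\left(13 + 5 \left(-1\right)\right) - 204\right)^{2} = \left(\left(13 - 5\right) - 204\right)^{2} = \left(8 - 204\right)^{2} = \left(-196\right)^{2} = 38416$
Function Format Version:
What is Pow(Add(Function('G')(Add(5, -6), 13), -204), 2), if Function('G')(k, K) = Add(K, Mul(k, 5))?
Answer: 38416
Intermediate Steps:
Function('G')(k, K) = Add(K, Mul(5, k))
Pow(Add(Function('G')(Add(5, -6), 13), -204), 2) = Pow(Add(Add(13, Mul(5, Add(5, -6))), -204), 2) = Pow(Add(Add(13, Mul(5, -1)), -204), 2) = Pow(Add(Add(13, -5), -204), 2) = Pow(Add(8, -204), 2) = Pow(-196, 2) = 38416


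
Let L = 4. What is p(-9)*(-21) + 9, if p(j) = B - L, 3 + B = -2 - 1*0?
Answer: 198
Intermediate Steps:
B = -5 (B = -3 + (-2 - 1*0) = -3 + (-2 + 0) = -3 - 2 = -5)
p(j) = -9 (p(j) = -5 - 1*4 = -5 - 4 = -9)
p(-9)*(-21) + 9 = -9*(-21) + 9 = 189 + 9 = 198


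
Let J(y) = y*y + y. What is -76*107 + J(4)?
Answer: -8112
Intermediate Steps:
J(y) = y + y**2 (J(y) = y**2 + y = y + y**2)
-76*107 + J(4) = -76*107 + 4*(1 + 4) = -8132 + 4*5 = -8132 + 20 = -8112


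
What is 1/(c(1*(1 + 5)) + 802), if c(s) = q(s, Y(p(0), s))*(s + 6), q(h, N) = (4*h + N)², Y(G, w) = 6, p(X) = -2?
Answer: 1/11602 ≈ 8.6192e-5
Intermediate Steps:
q(h, N) = (N + 4*h)²
c(s) = (6 + 4*s)²*(6 + s) (c(s) = (6 + 4*s)²*(s + 6) = (6 + 4*s)²*(6 + s))
1/(c(1*(1 + 5)) + 802) = 1/(4*(3 + 2*(1*(1 + 5)))²*(6 + 1*(1 + 5)) + 802) = 1/(4*(3 + 2*(1*6))²*(6 + 1*6) + 802) = 1/(4*(3 + 2*6)²*(6 + 6) + 802) = 1/(4*(3 + 12)²*12 + 802) = 1/(4*15²*12 + 802) = 1/(4*225*12 + 802) = 1/(10800 + 802) = 1/11602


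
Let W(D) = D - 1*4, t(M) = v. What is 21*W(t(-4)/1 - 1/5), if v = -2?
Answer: -651/5 ≈ -130.20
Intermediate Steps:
t(M) = -2
W(D) = -4 + D (W(D) = D - 4 = -4 + D)
21*W(t(-4)/1 - 1/5) = 21*(-4 + (-2/1 - 1/5)) = 21*(-4 + (-2*1 - 1*⅕)) = 21*(-4 + (-2 - ⅕)) = 21*(-4 - 11/5) = 21*(-31/5) = -651/5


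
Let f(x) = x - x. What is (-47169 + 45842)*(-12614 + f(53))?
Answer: 16738778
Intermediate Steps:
f(x) = 0
(-47169 + 45842)*(-12614 + f(53)) = (-47169 + 45842)*(-12614 + 0) = -1327*(-12614) = 16738778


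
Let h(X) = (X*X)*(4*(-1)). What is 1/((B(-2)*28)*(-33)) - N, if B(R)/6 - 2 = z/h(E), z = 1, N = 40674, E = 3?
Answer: -444729517/10934 ≈ -40674.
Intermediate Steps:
h(X) = -4*X**2 (h(X) = X**2*(-4) = -4*X**2)
B(R) = 71/6 (B(R) = 12 + 6*(1/(-4*3**2)) = 12 + 6*(1/(-4*9)) = 12 + 6*(1/(-36)) = 12 + 6*(1*(-1/36)) = 12 + 6*(-1/36) = 12 - 1/6 = 71/6)
1/((B(-2)*28)*(-33)) - N = 1/(((71/6)*28)*(-33)) - 1*40674 = 1/((994/3)*(-33)) - 40674 = 1/(-10934) - 40674 = -1/10934 - 40674 = -444729517/10934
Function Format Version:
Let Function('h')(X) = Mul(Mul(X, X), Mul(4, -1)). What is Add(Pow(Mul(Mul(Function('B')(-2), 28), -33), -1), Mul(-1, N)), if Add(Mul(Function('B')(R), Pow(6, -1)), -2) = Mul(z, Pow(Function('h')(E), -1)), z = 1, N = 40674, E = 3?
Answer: Rational(-444729517, 10934) ≈ -40674.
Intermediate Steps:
Function('h')(X) = Mul(-4, Pow(X, 2)) (Function('h')(X) = Mul(Pow(X, 2), -4) = Mul(-4, Pow(X, 2)))
Function('B')(R) = Rational(71, 6) (Function('B')(R) = Add(12, Mul(6, Mul(1, Pow(Mul(-4, Pow(3, 2)), -1)))) = Add(12, Mul(6, Mul(1, Pow(Mul(-4, 9), -1)))) = Add(12, Mul(6, Mul(1, Pow(-36, -1)))) = Add(12, Mul(6, Mul(1, Rational(-1, 36)))) = Add(12, Mul(6, Rational(-1, 36))) = Add(12, Rational(-1, 6)) = Rational(71, 6))
Add(Pow(Mul(Mul(Function('B')(-2), 28), -33), -1), Mul(-1, N)) = Add(Pow(Mul(Mul(Rational(71, 6), 28), -33), -1), Mul(-1, 40674)) = Add(Pow(Mul(Rational(994, 3), -33), -1), -40674) = Add(Pow(-10934, -1), -40674) = Add(Rational(-1, 10934), -40674) = Rational(-444729517, 10934)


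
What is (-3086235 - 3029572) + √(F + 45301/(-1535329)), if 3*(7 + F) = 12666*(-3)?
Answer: -6115807 + I*√29873310458867222/1535329 ≈ -6.1158e+6 + 112.57*I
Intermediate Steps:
F = -12673 (F = -7 + (12666*(-3))/3 = -7 + (⅓)*(-37998) = -7 - 12666 = -12673)
(-3086235 - 3029572) + √(F + 45301/(-1535329)) = (-3086235 - 3029572) + √(-12673 + 45301/(-1535329)) = -6115807 + √(-12673 + 45301*(-1/1535329)) = -6115807 + √(-12673 - 45301/1535329) = -6115807 + √(-19457269718/1535329) = -6115807 + I*√29873310458867222/1535329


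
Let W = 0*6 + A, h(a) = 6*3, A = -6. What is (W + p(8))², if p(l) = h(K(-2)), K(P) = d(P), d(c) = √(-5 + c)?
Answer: 144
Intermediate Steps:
K(P) = √(-5 + P)
h(a) = 18
p(l) = 18
W = -6 (W = 0*6 - 6 = 0 - 6 = -6)
(W + p(8))² = (-6 + 18)² = 12² = 144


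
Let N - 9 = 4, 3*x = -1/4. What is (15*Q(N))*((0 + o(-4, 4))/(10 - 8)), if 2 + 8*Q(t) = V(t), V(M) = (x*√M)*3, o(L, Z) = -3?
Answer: 45/8 + 45*√13/64 ≈ 8.1602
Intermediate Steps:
x = -1/12 (x = (-1/4)/3 = (-1*¼)/3 = (⅓)*(-¼) = -1/12 ≈ -0.083333)
N = 13 (N = 9 + 4 = 13)
V(M) = -√M/4 (V(M) = -√M/12*3 = -√M/4)
Q(t) = -¼ - √t/32 (Q(t) = -¼ + (-√t/4)/8 = -¼ - √t/32)
(15*Q(N))*((0 + o(-4, 4))/(10 - 8)) = (15*(-¼ - √13/32))*((0 - 3)/(10 - 8)) = (-15/4 - 15*√13/32)*(-3/2) = 45/8 + 45*√13/64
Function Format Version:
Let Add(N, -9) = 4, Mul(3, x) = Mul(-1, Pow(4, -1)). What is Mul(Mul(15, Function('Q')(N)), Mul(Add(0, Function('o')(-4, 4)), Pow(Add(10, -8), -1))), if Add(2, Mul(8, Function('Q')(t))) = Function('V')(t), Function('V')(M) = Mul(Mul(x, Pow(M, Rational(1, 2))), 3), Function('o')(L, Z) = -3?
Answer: Add(Rational(45, 8), Mul(Rational(45, 64), Pow(13, Rational(1, 2)))) ≈ 8.1602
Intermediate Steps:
x = Rational(-1, 12) (x = Mul(Rational(1, 3), Mul(-1, Pow(4, -1))) = Mul(Rational(1, 3), Mul(-1, Rational(1, 4))) = Mul(Rational(1, 3), Rational(-1, 4)) = Rational(-1, 12) ≈ -0.083333)
N = 13 (N = Add(9, 4) = 13)
Function('V')(M) = Mul(Rational(-1, 4), Pow(M, Rational(1, 2))) (Function('V')(M) = Mul(Mul(Rational(-1, 12), Pow(M, Rational(1, 2))), 3) = Mul(Rational(-1, 4), Pow(M, Rational(1, 2))))
Function('Q')(t) = Add(Rational(-1, 4), Mul(Rational(-1, 32), Pow(t, Rational(1, 2)))) (Function('Q')(t) = Add(Rational(-1, 4), Mul(Rational(1, 8), Mul(Rational(-1, 4), Pow(t, Rational(1, 2))))) = Add(Rational(-1, 4), Mul(Rational(-1, 32), Pow(t, Rational(1, 2)))))
Mul(Mul(15, Function('Q')(N)), Mul(Add(0, Function('o')(-4, 4)), Pow(Add(10, -8), -1))) = Mul(Mul(15, Add(Rational(-1, 4), Mul(Rational(-1, 32), Pow(13, Rational(1, 2))))), Mul(Add(0, -3), Pow(Add(10, -8), -1))) = Mul(Add(Rational(-15, 4), Mul(Rational(-15, 32), Pow(13, Rational(1, 2)))), Mul(-3, Pow(2, -1))) = Mul(Add(Rational(-15, 4), Mul(Rational(-15, 32), Pow(13, Rational(1, 2)))), Mul(-3, Rational(1, 2))) = Mul(Add(Rational(-15, 4), Mul(Rational(-15, 32), Pow(13, Rational(1, 2)))), Rational(-3, 2)) = Add(Rational(45, 8), Mul(Rational(45, 64), Pow(13, Rational(1, 2))))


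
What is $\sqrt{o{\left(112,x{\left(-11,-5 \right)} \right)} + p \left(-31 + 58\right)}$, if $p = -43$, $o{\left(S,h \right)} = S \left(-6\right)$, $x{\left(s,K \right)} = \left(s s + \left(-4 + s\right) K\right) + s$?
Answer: $i \sqrt{1833} \approx 42.814 i$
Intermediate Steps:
$x{\left(s,K \right)} = s + s^{2} + K \left(-4 + s\right)$ ($x{\left(s,K \right)} = \left(s^{2} + K \left(-4 + s\right)\right) + s = s + s^{2} + K \left(-4 + s\right)$)
$o{\left(S,h \right)} = - 6 S$
$\sqrt{o{\left(112,x{\left(-11,-5 \right)} \right)} + p \left(-31 + 58\right)} = \sqrt{\left(-6\right) 112 - 43 \left(-31 + 58\right)} = \sqrt{-672 - 1161} = \sqrt{-1833} = i \sqrt{1833}$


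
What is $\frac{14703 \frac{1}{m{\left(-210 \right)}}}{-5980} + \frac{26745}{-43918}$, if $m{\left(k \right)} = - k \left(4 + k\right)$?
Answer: $- \frac{12670598351}{20808348400} \approx -0.60892$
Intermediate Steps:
$m{\left(k \right)} = - k \left(4 + k\right)$
$\frac{14703 \frac{1}{m{\left(-210 \right)}}}{-5980} + \frac{26745}{-43918} = \frac{14703 \frac{1}{\left(-1\right) \left(-210\right) \left(4 - 210\right)}}{-5980} + \frac{26745}{-43918} = \frac{14703}{\left(-1\right) \left(-210\right) \left(-206\right)} \left(- \frac{1}{5980}\right) + 26745 \left(- \frac{1}{43918}\right) = \frac{14703}{-43260} \left(- \frac{1}{5980}\right) - \frac{26745}{43918} = 14703 \left(- \frac{1}{43260}\right) \left(- \frac{1}{5980}\right) - \frac{26745}{43918} = \left(- \frac{4901}{14420}\right) \left(- \frac{1}{5980}\right) - \frac{26745}{43918} = \frac{377}{6633200} - \frac{26745}{43918} = - \frac{12670598351}{20808348400}$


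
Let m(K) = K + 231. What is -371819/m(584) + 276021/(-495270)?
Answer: -4097238961/8969890 ≈ -456.78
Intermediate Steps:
m(K) = 231 + K
-371819/m(584) + 276021/(-495270) = -371819/(231 + 584) + 276021/(-495270) = -371819/815 + 276021*(-1/495270) = -371819*1/815 - 30669/55030 = -371819/815 - 30669/55030 = -4097238961/8969890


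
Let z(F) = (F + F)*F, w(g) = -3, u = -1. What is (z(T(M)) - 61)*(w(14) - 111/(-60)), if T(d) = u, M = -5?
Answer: 1357/20 ≈ 67.850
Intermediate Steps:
T(d) = -1
z(F) = 2*F**2 (z(F) = (2*F)*F = 2*F**2)
(z(T(M)) - 61)*(w(14) - 111/(-60)) = (2*(-1)**2 - 61)*(-3 - 111/(-60)) = (2*1 - 61)*(-3 - 111*(-1)/60) = (2 - 61)*(-3 - 1*(-37/20)) = -59*(-3 + 37/20) = -59*(-23/20) = 1357/20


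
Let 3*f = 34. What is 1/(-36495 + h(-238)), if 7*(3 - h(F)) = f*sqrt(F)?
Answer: -574749/20973750334 + 51*I*sqrt(238)/41947500668 ≈ -2.7403e-5 + 1.8757e-8*I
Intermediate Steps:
f = 34/3 (f = (1/3)*34 = 34/3 ≈ 11.333)
h(F) = 3 - 34*sqrt(F)/21
1/(-36495 + h(-238)) = 1/(-36495 + (3 - 34*I*sqrt(238)/21)) = 1/(-36492 - 34*I*sqrt(238)/21)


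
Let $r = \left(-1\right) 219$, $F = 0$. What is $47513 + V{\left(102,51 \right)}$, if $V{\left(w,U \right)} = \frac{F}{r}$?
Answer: $47513$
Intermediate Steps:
$r = -219$
$V{\left(w,U \right)} = 0$ ($V{\left(w,U \right)} = \frac{0}{-219} = 0 \left(- \frac{1}{219}\right) = 0$)
$47513 + V{\left(102,51 \right)} = 47513 + 0 = 47513$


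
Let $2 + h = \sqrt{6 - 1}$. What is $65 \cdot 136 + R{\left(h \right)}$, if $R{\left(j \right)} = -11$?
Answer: $8829$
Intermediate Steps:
$h = -2 + \sqrt{5}$ ($h = -2 + \sqrt{6 - 1} = -2 + \sqrt{5} \approx 0.23607$)
$65 \cdot 136 + R{\left(h \right)} = 65 \cdot 136 - 11 = 8840 - 11 = 8829$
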